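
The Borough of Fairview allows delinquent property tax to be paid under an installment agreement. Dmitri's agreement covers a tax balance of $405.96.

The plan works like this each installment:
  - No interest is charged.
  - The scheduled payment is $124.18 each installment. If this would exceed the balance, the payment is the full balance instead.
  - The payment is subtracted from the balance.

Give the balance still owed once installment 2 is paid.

Installment 1: opening $405.96; payment $124.18; balance $281.78
Installment 2: opening $281.78; payment $124.18; balance $157.60

$157.60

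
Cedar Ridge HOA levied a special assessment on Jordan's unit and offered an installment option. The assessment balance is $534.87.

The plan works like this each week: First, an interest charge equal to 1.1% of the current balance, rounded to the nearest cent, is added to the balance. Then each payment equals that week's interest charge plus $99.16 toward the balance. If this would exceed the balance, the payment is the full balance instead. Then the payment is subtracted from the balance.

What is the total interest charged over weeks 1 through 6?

# | Opening | Interest | Payment | End bal
1 | $534.87 | $5.88 | $105.04 | $435.71
2 | $435.71 | $4.79 | $103.95 | $336.55
3 | $336.55 | $3.70 | $102.86 | $237.39
4 | $237.39 | $2.61 | $101.77 | $138.23
5 | $138.23 | $1.52 | $100.68 | $39.07
6 | $39.07 | $0.43 | $39.50 | $0.00
Total interest: $5.88 + $4.79 + $3.70 + $2.61 + $1.52 + $0.43 = $18.93

$18.93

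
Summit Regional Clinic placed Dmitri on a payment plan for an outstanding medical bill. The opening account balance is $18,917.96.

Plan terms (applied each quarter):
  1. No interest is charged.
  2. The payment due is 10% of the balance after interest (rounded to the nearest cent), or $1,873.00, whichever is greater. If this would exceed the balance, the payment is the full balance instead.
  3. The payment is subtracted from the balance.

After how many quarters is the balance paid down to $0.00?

11

Quarter 1: $18,917.96 − $1,891.80 → $17,026.16
Quarter 2: $17,026.16 − $1,873.00 → $15,153.16
Quarter 3: $15,153.16 − $1,873.00 → $13,280.16
Quarter 4: $13,280.16 − $1,873.00 → $11,407.16
Quarter 5: $11,407.16 − $1,873.00 → $9,534.16
Quarter 6: $9,534.16 − $1,873.00 → $7,661.16
Quarter 7: $7,661.16 − $1,873.00 → $5,788.16
Quarter 8: $5,788.16 − $1,873.00 → $3,915.16
Quarter 9: $3,915.16 − $1,873.00 → $2,042.16
Quarter 10: $2,042.16 − $1,873.00 → $169.16
Quarter 11: $169.16 − $169.16 → $0.00
Balance reaches $0.00 in quarter 11.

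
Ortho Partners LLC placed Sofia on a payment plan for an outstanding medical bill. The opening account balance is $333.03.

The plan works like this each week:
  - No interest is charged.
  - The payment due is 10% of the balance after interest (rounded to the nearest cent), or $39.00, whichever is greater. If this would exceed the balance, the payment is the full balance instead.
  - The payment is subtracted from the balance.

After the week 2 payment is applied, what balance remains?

$255.03

Week 1: opening $333.03; payment $39.00; balance $294.03
Week 2: opening $294.03; payment $39.00; balance $255.03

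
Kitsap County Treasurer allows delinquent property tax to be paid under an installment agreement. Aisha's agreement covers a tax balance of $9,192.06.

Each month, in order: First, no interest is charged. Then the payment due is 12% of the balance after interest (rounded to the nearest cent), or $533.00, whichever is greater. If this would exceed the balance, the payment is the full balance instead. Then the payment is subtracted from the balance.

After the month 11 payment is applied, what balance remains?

Month 1: opening $9,192.06; payment $1,103.05; balance $8,089.01
Month 2: opening $8,089.01; payment $970.68; balance $7,118.33
Month 3: opening $7,118.33; payment $854.20; balance $6,264.13
Month 4: opening $6,264.13; payment $751.70; balance $5,512.43
Month 5: opening $5,512.43; payment $661.49; balance $4,850.94
Month 6: opening $4,850.94; payment $582.11; balance $4,268.83
Month 7: opening $4,268.83; payment $533.00; balance $3,735.83
Month 8: opening $3,735.83; payment $533.00; balance $3,202.83
Month 9: opening $3,202.83; payment $533.00; balance $2,669.83
Month 10: opening $2,669.83; payment $533.00; balance $2,136.83
Month 11: opening $2,136.83; payment $533.00; balance $1,603.83

$1,603.83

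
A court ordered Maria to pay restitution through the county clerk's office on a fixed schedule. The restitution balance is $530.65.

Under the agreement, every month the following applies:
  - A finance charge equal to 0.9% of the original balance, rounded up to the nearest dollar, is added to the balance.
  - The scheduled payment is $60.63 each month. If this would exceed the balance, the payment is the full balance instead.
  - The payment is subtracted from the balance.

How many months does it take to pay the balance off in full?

10

# | Opening | Interest | Payment | End bal
1 | $530.65 | $5.00 | $60.63 | $475.02
2 | $475.02 | $5.00 | $60.63 | $419.39
3 | $419.39 | $5.00 | $60.63 | $363.76
4 | $363.76 | $5.00 | $60.63 | $308.13
5 | $308.13 | $5.00 | $60.63 | $252.50
6 | $252.50 | $5.00 | $60.63 | $196.87
7 | $196.87 | $5.00 | $60.63 | $141.24
8 | $141.24 | $5.00 | $60.63 | $85.61
9 | $85.61 | $5.00 | $60.63 | $29.98
10 | $29.98 | $5.00 | $34.98 | $0.00
Balance reaches $0.00 in month 10.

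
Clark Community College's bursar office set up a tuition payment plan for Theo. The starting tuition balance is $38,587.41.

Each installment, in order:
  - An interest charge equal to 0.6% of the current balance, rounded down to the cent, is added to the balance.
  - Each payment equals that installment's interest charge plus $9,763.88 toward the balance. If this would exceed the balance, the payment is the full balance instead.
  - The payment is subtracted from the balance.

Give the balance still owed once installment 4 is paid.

$0.00

Installment 1: opening $38,587.41; interest $231.52 → $38,818.93; payment $9,995.40; balance $28,823.53
Installment 2: opening $28,823.53; interest $172.94 → $28,996.47; payment $9,936.82; balance $19,059.65
Installment 3: opening $19,059.65; interest $114.35 → $19,174.00; payment $9,878.23; balance $9,295.77
Installment 4: opening $9,295.77; interest $55.77 → $9,351.54; payment $9,351.54; balance $0.00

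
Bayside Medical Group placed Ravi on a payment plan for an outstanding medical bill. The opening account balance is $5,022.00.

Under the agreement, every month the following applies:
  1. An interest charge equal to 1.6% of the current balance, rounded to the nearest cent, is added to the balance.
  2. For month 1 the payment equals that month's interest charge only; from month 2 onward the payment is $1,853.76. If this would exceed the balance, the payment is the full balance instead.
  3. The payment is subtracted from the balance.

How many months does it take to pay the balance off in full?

Month 1: $5,022.00 +$80.35 interest = $5,102.35; pay $80.35 → $5,022.00
Month 2: $5,022.00 +$80.35 interest = $5,102.35; pay $1,853.76 → $3,248.59
Month 3: $3,248.59 +$51.98 interest = $3,300.57; pay $1,853.76 → $1,446.81
Month 4: $1,446.81 +$23.15 interest = $1,469.96; pay $1,469.96 → $0.00
Balance reaches $0.00 in month 4.

4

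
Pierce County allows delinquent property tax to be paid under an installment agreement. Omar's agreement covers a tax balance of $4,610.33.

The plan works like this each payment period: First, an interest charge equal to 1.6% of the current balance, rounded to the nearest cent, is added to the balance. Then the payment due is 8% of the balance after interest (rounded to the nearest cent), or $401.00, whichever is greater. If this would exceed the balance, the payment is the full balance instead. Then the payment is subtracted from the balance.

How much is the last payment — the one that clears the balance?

# | Opening | Interest | Payment | End bal
1 | $4,610.33 | $73.77 | $401.00 | $4,283.10
2 | $4,283.10 | $68.53 | $401.00 | $3,950.63
3 | $3,950.63 | $63.21 | $401.00 | $3,612.84
4 | $3,612.84 | $57.81 | $401.00 | $3,269.65
5 | $3,269.65 | $52.31 | $401.00 | $2,920.96
6 | $2,920.96 | $46.74 | $401.00 | $2,566.70
7 | $2,566.70 | $41.07 | $401.00 | $2,206.77
8 | $2,206.77 | $35.31 | $401.00 | $1,841.08
9 | $1,841.08 | $29.46 | $401.00 | $1,469.54
10 | $1,469.54 | $23.51 | $401.00 | $1,092.05
11 | $1,092.05 | $17.47 | $401.00 | $708.52
12 | $708.52 | $11.34 | $401.00 | $318.86
13 | $318.86 | $5.10 | $323.96 | $0.00

$323.96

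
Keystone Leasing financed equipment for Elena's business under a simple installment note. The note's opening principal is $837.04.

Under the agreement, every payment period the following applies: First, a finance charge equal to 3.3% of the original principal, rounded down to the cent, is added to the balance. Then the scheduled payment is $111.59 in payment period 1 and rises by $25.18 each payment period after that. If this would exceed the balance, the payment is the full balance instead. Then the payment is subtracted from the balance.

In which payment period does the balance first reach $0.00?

6

Payment period 1: $837.04 +$27.62 interest = $864.66; pay $111.59 → $753.07
Payment period 2: $753.07 +$27.62 interest = $780.69; pay $136.77 → $643.92
Payment period 3: $643.92 +$27.62 interest = $671.54; pay $161.95 → $509.59
Payment period 4: $509.59 +$27.62 interest = $537.21; pay $187.13 → $350.08
Payment period 5: $350.08 +$27.62 interest = $377.70; pay $212.31 → $165.39
Payment period 6: $165.39 +$27.62 interest = $193.01; pay $193.01 → $0.00
Balance reaches $0.00 in payment period 6.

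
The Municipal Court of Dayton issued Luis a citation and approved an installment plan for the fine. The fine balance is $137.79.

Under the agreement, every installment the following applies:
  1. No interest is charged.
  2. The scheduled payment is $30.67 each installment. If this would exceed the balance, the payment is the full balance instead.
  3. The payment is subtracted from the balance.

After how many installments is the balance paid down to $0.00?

Installment 1: $137.79 − $30.67 → $107.12
Installment 2: $107.12 − $30.67 → $76.45
Installment 3: $76.45 − $30.67 → $45.78
Installment 4: $45.78 − $30.67 → $15.11
Installment 5: $15.11 − $15.11 → $0.00
Balance reaches $0.00 in installment 5.

5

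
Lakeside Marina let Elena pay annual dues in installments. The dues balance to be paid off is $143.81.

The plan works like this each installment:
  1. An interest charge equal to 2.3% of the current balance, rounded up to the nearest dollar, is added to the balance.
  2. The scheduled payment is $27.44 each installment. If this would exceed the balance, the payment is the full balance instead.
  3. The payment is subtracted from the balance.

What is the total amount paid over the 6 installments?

# | Opening | Interest | Payment | End bal
1 | $143.81 | $4.00 | $27.44 | $120.37
2 | $120.37 | $3.00 | $27.44 | $95.93
3 | $95.93 | $3.00 | $27.44 | $71.49
4 | $71.49 | $2.00 | $27.44 | $46.05
5 | $46.05 | $2.00 | $27.44 | $20.61
6 | $20.61 | $1.00 | $21.61 | $0.00
Total paid: $158.81

$158.81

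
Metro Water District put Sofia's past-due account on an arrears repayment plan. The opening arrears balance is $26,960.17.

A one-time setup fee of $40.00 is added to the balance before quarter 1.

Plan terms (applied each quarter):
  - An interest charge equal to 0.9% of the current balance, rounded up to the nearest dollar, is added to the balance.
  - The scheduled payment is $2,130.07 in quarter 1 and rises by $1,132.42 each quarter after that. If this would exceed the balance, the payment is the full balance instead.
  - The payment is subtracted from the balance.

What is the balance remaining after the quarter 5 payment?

$5,969.62

Quarter 1: $27,000.17 +$244.00 interest = $27,244.17; pay $2,130.07 → $25,114.10
Quarter 2: $25,114.10 +$227.00 interest = $25,341.10; pay $3,262.49 → $22,078.61
Quarter 3: $22,078.61 +$199.00 interest = $22,277.61; pay $4,394.91 → $17,882.70
Quarter 4: $17,882.70 +$161.00 interest = $18,043.70; pay $5,527.33 → $12,516.37
Quarter 5: $12,516.37 +$113.00 interest = $12,629.37; pay $6,659.75 → $5,969.62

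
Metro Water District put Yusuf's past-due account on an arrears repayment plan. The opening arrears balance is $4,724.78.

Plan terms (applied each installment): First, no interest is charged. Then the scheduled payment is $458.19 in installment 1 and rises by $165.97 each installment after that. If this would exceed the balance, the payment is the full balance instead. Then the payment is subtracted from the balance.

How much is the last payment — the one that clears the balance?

$774.13

Installment 1: opening $4,724.78; payment $458.19; balance $4,266.59
Installment 2: opening $4,266.59; payment $624.16; balance $3,642.43
Installment 3: opening $3,642.43; payment $790.13; balance $2,852.30
Installment 4: opening $2,852.30; payment $956.10; balance $1,896.20
Installment 5: opening $1,896.20; payment $1,122.07; balance $774.13
Installment 6: opening $774.13; payment $774.13; balance $0.00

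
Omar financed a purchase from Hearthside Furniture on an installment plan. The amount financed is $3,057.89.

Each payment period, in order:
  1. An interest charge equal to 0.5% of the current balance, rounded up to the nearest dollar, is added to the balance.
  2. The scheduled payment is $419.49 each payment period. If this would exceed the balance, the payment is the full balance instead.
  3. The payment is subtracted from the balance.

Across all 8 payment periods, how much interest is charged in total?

Payment period 1: opening $3,057.89; interest $16.00 → $3,073.89; payment $419.49; balance $2,654.40
Payment period 2: opening $2,654.40; interest $14.00 → $2,668.40; payment $419.49; balance $2,248.91
Payment period 3: opening $2,248.91; interest $12.00 → $2,260.91; payment $419.49; balance $1,841.42
Payment period 4: opening $1,841.42; interest $10.00 → $1,851.42; payment $419.49; balance $1,431.93
Payment period 5: opening $1,431.93; interest $8.00 → $1,439.93; payment $419.49; balance $1,020.44
Payment period 6: opening $1,020.44; interest $6.00 → $1,026.44; payment $419.49; balance $606.95
Payment period 7: opening $606.95; interest $4.00 → $610.95; payment $419.49; balance $191.46
Payment period 8: opening $191.46; interest $1.00 → $192.46; payment $192.46; balance $0.00
Total interest: $16.00 + $14.00 + $12.00 + $10.00 + $8.00 + $6.00 + $4.00 + $1.00 = $71.00

$71.00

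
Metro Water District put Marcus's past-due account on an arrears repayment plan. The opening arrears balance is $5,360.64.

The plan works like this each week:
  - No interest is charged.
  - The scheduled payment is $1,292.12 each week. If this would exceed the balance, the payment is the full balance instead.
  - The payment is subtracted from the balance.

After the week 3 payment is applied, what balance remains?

Week 1: $5,360.64 − $1,292.12 → $4,068.52
Week 2: $4,068.52 − $1,292.12 → $2,776.40
Week 3: $2,776.40 − $1,292.12 → $1,484.28

$1,484.28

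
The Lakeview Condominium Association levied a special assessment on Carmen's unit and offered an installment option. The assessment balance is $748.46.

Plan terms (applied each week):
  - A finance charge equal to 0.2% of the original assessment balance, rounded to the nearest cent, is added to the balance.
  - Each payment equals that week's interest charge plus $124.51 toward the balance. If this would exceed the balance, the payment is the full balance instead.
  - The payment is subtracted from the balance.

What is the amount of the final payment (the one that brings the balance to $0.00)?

Week 1: $748.46 +$1.50 interest = $749.96; pay $126.01 → $623.95
Week 2: $623.95 +$1.50 interest = $625.45; pay $126.01 → $499.44
Week 3: $499.44 +$1.50 interest = $500.94; pay $126.01 → $374.93
Week 4: $374.93 +$1.50 interest = $376.43; pay $126.01 → $250.42
Week 5: $250.42 +$1.50 interest = $251.92; pay $126.01 → $125.91
Week 6: $125.91 +$1.50 interest = $127.41; pay $126.01 → $1.40
Week 7: $1.40 +$1.50 interest = $2.90; pay $2.90 → $0.00

$2.90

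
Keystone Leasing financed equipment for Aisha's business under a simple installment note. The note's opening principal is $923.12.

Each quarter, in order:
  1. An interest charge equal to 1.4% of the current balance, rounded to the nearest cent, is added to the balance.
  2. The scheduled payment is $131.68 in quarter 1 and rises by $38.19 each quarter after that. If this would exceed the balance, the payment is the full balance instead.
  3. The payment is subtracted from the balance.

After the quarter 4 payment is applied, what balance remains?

# | Opening | Interest | Payment | End bal
1 | $923.12 | $12.92 | $131.68 | $804.36
2 | $804.36 | $11.26 | $169.87 | $645.75
3 | $645.75 | $9.04 | $208.06 | $446.73
4 | $446.73 | $6.25 | $246.25 | $206.73

$206.73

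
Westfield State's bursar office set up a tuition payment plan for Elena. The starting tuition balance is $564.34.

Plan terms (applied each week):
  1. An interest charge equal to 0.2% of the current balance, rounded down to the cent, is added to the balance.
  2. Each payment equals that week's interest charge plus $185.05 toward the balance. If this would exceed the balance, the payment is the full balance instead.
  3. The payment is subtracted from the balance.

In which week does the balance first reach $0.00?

Week 1: $564.34 +$1.12 interest = $565.46; pay $186.17 → $379.29
Week 2: $379.29 +$0.75 interest = $380.04; pay $185.80 → $194.24
Week 3: $194.24 +$0.38 interest = $194.62; pay $185.43 → $9.19
Week 4: $9.19 +$0.01 interest = $9.20; pay $9.20 → $0.00
Balance reaches $0.00 in week 4.

4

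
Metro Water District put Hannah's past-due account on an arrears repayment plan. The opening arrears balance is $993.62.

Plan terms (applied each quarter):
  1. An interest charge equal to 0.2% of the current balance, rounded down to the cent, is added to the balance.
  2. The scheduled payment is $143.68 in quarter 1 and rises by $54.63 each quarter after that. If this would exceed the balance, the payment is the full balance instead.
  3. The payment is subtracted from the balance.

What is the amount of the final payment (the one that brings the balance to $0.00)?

Quarter 1: opening $993.62; interest $1.98 → $995.60; payment $143.68; balance $851.92
Quarter 2: opening $851.92; interest $1.70 → $853.62; payment $198.31; balance $655.31
Quarter 3: opening $655.31; interest $1.31 → $656.62; payment $252.94; balance $403.68
Quarter 4: opening $403.68; interest $0.80 → $404.48; payment $307.57; balance $96.91
Quarter 5: opening $96.91; interest $0.19 → $97.10; payment $97.10; balance $0.00

$97.10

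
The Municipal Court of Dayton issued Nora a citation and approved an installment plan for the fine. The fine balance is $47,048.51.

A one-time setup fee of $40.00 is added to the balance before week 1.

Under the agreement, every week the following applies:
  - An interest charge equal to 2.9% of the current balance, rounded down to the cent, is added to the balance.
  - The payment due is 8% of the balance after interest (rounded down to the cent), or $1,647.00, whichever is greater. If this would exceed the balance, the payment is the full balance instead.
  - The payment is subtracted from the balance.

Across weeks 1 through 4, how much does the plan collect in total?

$14,308.67

Week 1: $47,088.51 +$1,365.56 interest = $48,454.07; pay $3,876.32 → $44,577.75
Week 2: $44,577.75 +$1,292.75 interest = $45,870.50; pay $3,669.64 → $42,200.86
Week 3: $42,200.86 +$1,223.82 interest = $43,424.68; pay $3,473.97 → $39,950.71
Week 4: $39,950.71 +$1,158.57 interest = $41,109.28; pay $3,288.74 → $37,820.54
Total paid: $14,308.67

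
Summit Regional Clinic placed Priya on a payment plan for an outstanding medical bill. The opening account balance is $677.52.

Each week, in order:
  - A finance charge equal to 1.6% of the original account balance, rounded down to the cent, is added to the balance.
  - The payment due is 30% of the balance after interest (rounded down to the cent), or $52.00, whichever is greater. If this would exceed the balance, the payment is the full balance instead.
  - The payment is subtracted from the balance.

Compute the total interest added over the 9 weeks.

$97.56

Week 1: $677.52 +$10.84 interest = $688.36; pay $206.50 → $481.86
Week 2: $481.86 +$10.84 interest = $492.70; pay $147.81 → $344.89
Week 3: $344.89 +$10.84 interest = $355.73; pay $106.71 → $249.02
Week 4: $249.02 +$10.84 interest = $259.86; pay $77.95 → $181.91
Week 5: $181.91 +$10.84 interest = $192.75; pay $57.82 → $134.93
Week 6: $134.93 +$10.84 interest = $145.77; pay $52.00 → $93.77
Week 7: $93.77 +$10.84 interest = $104.61; pay $52.00 → $52.61
Week 8: $52.61 +$10.84 interest = $63.45; pay $52.00 → $11.45
Week 9: $11.45 +$10.84 interest = $22.29; pay $22.29 → $0.00
Total interest: $10.84 + $10.84 + $10.84 + $10.84 + $10.84 + $10.84 + $10.84 + $10.84 + $10.84 = $97.56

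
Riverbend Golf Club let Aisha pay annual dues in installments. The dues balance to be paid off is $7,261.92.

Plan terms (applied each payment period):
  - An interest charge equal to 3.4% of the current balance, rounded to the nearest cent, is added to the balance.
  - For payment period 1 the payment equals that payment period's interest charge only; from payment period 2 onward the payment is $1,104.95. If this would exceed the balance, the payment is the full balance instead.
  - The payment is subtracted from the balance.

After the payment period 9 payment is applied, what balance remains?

$0.00

Payment period 1: $7,261.92 +$246.91 interest = $7,508.83; pay $246.91 → $7,261.92
Payment period 2: $7,261.92 +$246.91 interest = $7,508.83; pay $1,104.95 → $6,403.88
Payment period 3: $6,403.88 +$217.73 interest = $6,621.61; pay $1,104.95 → $5,516.66
Payment period 4: $5,516.66 +$187.57 interest = $5,704.23; pay $1,104.95 → $4,599.28
Payment period 5: $4,599.28 +$156.38 interest = $4,755.66; pay $1,104.95 → $3,650.71
Payment period 6: $3,650.71 +$124.12 interest = $3,774.83; pay $1,104.95 → $2,669.88
Payment period 7: $2,669.88 +$90.78 interest = $2,760.66; pay $1,104.95 → $1,655.71
Payment period 8: $1,655.71 +$56.29 interest = $1,712.00; pay $1,104.95 → $607.05
Payment period 9: $607.05 +$20.64 interest = $627.69; pay $627.69 → $0.00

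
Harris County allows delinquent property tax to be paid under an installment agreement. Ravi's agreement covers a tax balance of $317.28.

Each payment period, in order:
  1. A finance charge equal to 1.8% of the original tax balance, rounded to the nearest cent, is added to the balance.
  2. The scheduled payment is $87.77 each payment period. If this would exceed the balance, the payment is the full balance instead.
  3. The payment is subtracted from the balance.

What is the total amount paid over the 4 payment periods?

Payment period 1: opening $317.28; interest $5.71 → $322.99; payment $87.77; balance $235.22
Payment period 2: opening $235.22; interest $5.71 → $240.93; payment $87.77; balance $153.16
Payment period 3: opening $153.16; interest $5.71 → $158.87; payment $87.77; balance $71.10
Payment period 4: opening $71.10; interest $5.71 → $76.81; payment $76.81; balance $0.00
Total paid: $340.12

$340.12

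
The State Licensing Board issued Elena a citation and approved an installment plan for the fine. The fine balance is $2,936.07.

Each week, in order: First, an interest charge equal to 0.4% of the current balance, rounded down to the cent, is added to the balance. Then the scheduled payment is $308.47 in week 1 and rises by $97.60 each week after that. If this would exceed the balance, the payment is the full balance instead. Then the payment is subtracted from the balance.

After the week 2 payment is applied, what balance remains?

Week 1: opening $2,936.07; interest $11.74 → $2,947.81; payment $308.47; balance $2,639.34
Week 2: opening $2,639.34; interest $10.55 → $2,649.89; payment $406.07; balance $2,243.82

$2,243.82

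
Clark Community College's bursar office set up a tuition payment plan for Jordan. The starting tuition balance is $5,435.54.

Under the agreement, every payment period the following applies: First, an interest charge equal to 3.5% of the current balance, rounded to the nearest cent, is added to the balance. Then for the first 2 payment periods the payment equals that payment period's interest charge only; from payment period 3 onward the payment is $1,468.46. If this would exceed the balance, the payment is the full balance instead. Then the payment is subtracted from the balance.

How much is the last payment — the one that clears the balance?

$49.61

Payment period 1: $5,435.54 +$190.24 interest = $5,625.78; pay $190.24 → $5,435.54
Payment period 2: $5,435.54 +$190.24 interest = $5,625.78; pay $190.24 → $5,435.54
Payment period 3: $5,435.54 +$190.24 interest = $5,625.78; pay $1,468.46 → $4,157.32
Payment period 4: $4,157.32 +$145.51 interest = $4,302.83; pay $1,468.46 → $2,834.37
Payment period 5: $2,834.37 +$99.20 interest = $2,933.57; pay $1,468.46 → $1,465.11
Payment period 6: $1,465.11 +$51.28 interest = $1,516.39; pay $1,468.46 → $47.93
Payment period 7: $47.93 +$1.68 interest = $49.61; pay $49.61 → $0.00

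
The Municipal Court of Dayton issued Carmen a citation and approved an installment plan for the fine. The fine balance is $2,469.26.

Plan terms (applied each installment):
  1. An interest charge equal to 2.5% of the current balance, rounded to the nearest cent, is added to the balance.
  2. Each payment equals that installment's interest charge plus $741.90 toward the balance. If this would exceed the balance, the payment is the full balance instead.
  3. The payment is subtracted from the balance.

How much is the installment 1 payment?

$803.63

Installment 1: opening $2,469.26; interest $61.73 → $2,530.99; payment $803.63; balance $1,727.36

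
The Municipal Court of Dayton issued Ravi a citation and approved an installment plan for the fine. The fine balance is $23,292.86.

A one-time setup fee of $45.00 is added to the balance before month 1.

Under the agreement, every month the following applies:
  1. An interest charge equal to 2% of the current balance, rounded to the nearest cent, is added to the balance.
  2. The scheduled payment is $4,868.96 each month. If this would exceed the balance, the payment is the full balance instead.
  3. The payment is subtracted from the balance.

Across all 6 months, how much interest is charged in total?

$1,444.13

Month 1: $23,337.86 +$466.76 interest = $23,804.62; pay $4,868.96 → $18,935.66
Month 2: $18,935.66 +$378.71 interest = $19,314.37; pay $4,868.96 → $14,445.41
Month 3: $14,445.41 +$288.91 interest = $14,734.32; pay $4,868.96 → $9,865.36
Month 4: $9,865.36 +$197.31 interest = $10,062.67; pay $4,868.96 → $5,193.71
Month 5: $5,193.71 +$103.87 interest = $5,297.58; pay $4,868.96 → $428.62
Month 6: $428.62 +$8.57 interest = $437.19; pay $437.19 → $0.00
Total interest: $466.76 + $378.71 + $288.91 + $197.31 + $103.87 + $8.57 = $1,444.13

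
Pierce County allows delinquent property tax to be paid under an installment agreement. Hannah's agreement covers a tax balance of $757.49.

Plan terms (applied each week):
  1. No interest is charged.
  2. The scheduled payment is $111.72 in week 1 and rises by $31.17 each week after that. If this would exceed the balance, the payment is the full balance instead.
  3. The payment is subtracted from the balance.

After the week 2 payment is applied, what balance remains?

$502.88

Week 1: opening $757.49; payment $111.72; balance $645.77
Week 2: opening $645.77; payment $142.89; balance $502.88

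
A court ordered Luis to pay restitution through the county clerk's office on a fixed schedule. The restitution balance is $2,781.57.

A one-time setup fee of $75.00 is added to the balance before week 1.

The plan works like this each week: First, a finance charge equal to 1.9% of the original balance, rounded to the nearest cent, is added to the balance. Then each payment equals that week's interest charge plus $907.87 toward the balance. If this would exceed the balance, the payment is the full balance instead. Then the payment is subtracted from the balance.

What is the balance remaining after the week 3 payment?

$132.96

Week 1: opening $2,856.57; interest $52.85 → $2,909.42; payment $960.72; balance $1,948.70
Week 2: opening $1,948.70; interest $52.85 → $2,001.55; payment $960.72; balance $1,040.83
Week 3: opening $1,040.83; interest $52.85 → $1,093.68; payment $960.72; balance $132.96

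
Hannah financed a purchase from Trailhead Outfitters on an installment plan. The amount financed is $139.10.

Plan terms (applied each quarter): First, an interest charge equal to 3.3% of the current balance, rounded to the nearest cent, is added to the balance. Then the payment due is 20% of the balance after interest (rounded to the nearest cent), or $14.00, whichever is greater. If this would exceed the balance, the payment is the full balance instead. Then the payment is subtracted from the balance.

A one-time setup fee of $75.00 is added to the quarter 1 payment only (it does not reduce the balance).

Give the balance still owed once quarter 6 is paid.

$40.76

Quarter 1: opening $139.10; interest $4.59 → $143.69; payment $28.74 (+ $75.00 fee); balance $114.95
Quarter 2: opening $114.95; interest $3.79 → $118.74; payment $23.75; balance $94.99
Quarter 3: opening $94.99; interest $3.13 → $98.12; payment $19.62; balance $78.50
Quarter 4: opening $78.50; interest $2.59 → $81.09; payment $16.22; balance $64.87
Quarter 5: opening $64.87; interest $2.14 → $67.01; payment $14.00; balance $53.01
Quarter 6: opening $53.01; interest $1.75 → $54.76; payment $14.00; balance $40.76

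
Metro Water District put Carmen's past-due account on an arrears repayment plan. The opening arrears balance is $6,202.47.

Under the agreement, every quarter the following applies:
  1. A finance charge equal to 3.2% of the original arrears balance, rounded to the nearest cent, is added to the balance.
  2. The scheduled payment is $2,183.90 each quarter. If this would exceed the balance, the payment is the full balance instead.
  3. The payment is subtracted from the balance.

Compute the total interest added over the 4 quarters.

Quarter 1: opening $6,202.47; interest $198.48 → $6,400.95; payment $2,183.90; balance $4,217.05
Quarter 2: opening $4,217.05; interest $198.48 → $4,415.53; payment $2,183.90; balance $2,231.63
Quarter 3: opening $2,231.63; interest $198.48 → $2,430.11; payment $2,183.90; balance $246.21
Quarter 4: opening $246.21; interest $198.48 → $444.69; payment $444.69; balance $0.00
Total interest: $198.48 + $198.48 + $198.48 + $198.48 = $793.92

$793.92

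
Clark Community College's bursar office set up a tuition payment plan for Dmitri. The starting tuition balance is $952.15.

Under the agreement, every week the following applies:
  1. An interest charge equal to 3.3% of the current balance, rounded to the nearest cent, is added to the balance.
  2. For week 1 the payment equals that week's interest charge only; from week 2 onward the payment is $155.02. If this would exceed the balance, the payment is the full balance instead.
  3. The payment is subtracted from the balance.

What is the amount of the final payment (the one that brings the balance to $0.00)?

Week 1: $952.15 +$31.42 interest = $983.57; pay $31.42 → $952.15
Week 2: $952.15 +$31.42 interest = $983.57; pay $155.02 → $828.55
Week 3: $828.55 +$27.34 interest = $855.89; pay $155.02 → $700.87
Week 4: $700.87 +$23.13 interest = $724.00; pay $155.02 → $568.98
Week 5: $568.98 +$18.78 interest = $587.76; pay $155.02 → $432.74
Week 6: $432.74 +$14.28 interest = $447.02; pay $155.02 → $292.00
Week 7: $292.00 +$9.64 interest = $301.64; pay $155.02 → $146.62
Week 8: $146.62 +$4.84 interest = $151.46; pay $151.46 → $0.00

$151.46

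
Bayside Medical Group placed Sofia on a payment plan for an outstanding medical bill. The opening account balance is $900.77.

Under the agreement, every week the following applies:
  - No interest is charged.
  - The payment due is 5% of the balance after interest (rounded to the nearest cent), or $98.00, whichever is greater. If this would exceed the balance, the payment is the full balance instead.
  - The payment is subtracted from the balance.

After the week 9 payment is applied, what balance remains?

# | Opening | Payment | End bal
1 | $900.77 | $98.00 | $802.77
2 | $802.77 | $98.00 | $704.77
3 | $704.77 | $98.00 | $606.77
4 | $606.77 | $98.00 | $508.77
5 | $508.77 | $98.00 | $410.77
6 | $410.77 | $98.00 | $312.77
7 | $312.77 | $98.00 | $214.77
8 | $214.77 | $98.00 | $116.77
9 | $116.77 | $98.00 | $18.77

$18.77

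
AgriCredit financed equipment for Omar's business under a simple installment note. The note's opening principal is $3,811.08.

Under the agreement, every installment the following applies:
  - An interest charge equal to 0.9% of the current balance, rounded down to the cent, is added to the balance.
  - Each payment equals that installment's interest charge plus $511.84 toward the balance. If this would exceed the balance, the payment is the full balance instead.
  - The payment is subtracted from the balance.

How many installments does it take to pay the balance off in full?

# | Opening | Interest | Payment | End bal
1 | $3,811.08 | $34.29 | $546.13 | $3,299.24
2 | $3,299.24 | $29.69 | $541.53 | $2,787.40
3 | $2,787.40 | $25.08 | $536.92 | $2,275.56
4 | $2,275.56 | $20.48 | $532.32 | $1,763.72
5 | $1,763.72 | $15.87 | $527.71 | $1,251.88
6 | $1,251.88 | $11.26 | $523.10 | $740.04
7 | $740.04 | $6.66 | $518.50 | $228.20
8 | $228.20 | $2.05 | $230.25 | $0.00
Balance reaches $0.00 in installment 8.

8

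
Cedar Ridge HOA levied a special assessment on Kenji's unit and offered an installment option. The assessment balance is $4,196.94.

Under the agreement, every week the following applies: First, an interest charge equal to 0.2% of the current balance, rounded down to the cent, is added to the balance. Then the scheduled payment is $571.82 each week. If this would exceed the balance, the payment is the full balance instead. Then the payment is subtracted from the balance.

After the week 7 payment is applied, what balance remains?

# | Opening | Interest | Payment | End bal
1 | $4,196.94 | $8.39 | $571.82 | $3,633.51
2 | $3,633.51 | $7.26 | $571.82 | $3,068.95
3 | $3,068.95 | $6.13 | $571.82 | $2,503.26
4 | $2,503.26 | $5.00 | $571.82 | $1,936.44
5 | $1,936.44 | $3.87 | $571.82 | $1,368.49
6 | $1,368.49 | $2.73 | $571.82 | $799.40
7 | $799.40 | $1.59 | $571.82 | $229.17

$229.17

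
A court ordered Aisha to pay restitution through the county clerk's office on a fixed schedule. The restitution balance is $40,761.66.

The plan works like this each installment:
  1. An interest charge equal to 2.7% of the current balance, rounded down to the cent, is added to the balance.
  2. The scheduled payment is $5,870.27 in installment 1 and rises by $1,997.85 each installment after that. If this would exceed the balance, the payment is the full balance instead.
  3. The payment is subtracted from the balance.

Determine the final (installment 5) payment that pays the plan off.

Installment 1: $40,761.66 +$1,100.56 interest = $41,862.22; pay $5,870.27 → $35,991.95
Installment 2: $35,991.95 +$971.78 interest = $36,963.73; pay $7,868.12 → $29,095.61
Installment 3: $29,095.61 +$785.58 interest = $29,881.19; pay $9,865.97 → $20,015.22
Installment 4: $20,015.22 +$540.41 interest = $20,555.63; pay $11,863.82 → $8,691.81
Installment 5: $8,691.81 +$234.67 interest = $8,926.48; pay $8,926.48 → $0.00

$8,926.48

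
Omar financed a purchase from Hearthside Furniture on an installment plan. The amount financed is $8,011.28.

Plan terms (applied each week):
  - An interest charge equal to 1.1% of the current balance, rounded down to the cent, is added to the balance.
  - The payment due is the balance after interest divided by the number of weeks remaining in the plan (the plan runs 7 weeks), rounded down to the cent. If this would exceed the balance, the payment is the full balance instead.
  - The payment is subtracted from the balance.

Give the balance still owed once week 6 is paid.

$1,222.11

Week 1: opening $8,011.28; interest $88.12 → $8,099.40; payment $1,157.05; balance $6,942.35
Week 2: opening $6,942.35; interest $76.36 → $7,018.71; payment $1,169.78; balance $5,848.93
Week 3: opening $5,848.93; interest $64.33 → $5,913.26; payment $1,182.65; balance $4,730.61
Week 4: opening $4,730.61; interest $52.03 → $4,782.64; payment $1,195.66; balance $3,586.98
Week 5: opening $3,586.98; interest $39.45 → $3,626.43; payment $1,208.81; balance $2,417.62
Week 6: opening $2,417.62; interest $26.59 → $2,444.21; payment $1,222.10; balance $1,222.11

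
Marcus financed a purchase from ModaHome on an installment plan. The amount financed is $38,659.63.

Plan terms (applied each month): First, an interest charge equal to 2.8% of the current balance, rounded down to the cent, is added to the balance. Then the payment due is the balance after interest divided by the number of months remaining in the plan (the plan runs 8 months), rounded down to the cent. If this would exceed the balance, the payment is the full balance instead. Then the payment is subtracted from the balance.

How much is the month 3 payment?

Month 1: opening $38,659.63; interest $1,082.46 → $39,742.09; payment $4,967.76; balance $34,774.33
Month 2: opening $34,774.33; interest $973.68 → $35,748.01; payment $5,106.85; balance $30,641.16
Month 3: opening $30,641.16; interest $857.95 → $31,499.11; payment $5,249.85; balance $26,249.26

$5,249.85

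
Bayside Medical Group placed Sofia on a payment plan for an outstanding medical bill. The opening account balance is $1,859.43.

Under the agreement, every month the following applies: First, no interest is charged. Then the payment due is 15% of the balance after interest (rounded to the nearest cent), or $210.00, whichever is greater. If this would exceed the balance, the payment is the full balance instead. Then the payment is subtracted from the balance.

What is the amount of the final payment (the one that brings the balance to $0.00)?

Month 1: opening $1,859.43; payment $278.91; balance $1,580.52
Month 2: opening $1,580.52; payment $237.08; balance $1,343.44
Month 3: opening $1,343.44; payment $210.00; balance $1,133.44
Month 4: opening $1,133.44; payment $210.00; balance $923.44
Month 5: opening $923.44; payment $210.00; balance $713.44
Month 6: opening $713.44; payment $210.00; balance $503.44
Month 7: opening $503.44; payment $210.00; balance $293.44
Month 8: opening $293.44; payment $210.00; balance $83.44
Month 9: opening $83.44; payment $83.44; balance $0.00

$83.44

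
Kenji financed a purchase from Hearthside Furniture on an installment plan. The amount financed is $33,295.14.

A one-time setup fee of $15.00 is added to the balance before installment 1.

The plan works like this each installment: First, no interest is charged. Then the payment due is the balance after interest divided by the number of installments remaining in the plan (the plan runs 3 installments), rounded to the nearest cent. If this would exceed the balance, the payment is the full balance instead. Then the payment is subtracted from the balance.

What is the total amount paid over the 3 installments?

Installment 1: $33,310.14 − $11,103.38 → $22,206.76
Installment 2: $22,206.76 − $11,103.38 → $11,103.38
Installment 3: $11,103.38 − $11,103.38 → $0.00
Total paid: $33,310.14

$33,310.14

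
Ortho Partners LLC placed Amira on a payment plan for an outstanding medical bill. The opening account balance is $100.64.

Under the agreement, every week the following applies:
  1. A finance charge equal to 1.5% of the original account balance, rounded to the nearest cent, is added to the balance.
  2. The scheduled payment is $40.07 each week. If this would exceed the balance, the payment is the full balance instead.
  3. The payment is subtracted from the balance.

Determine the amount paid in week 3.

$25.03

# | Opening | Interest | Payment | End bal
1 | $100.64 | $1.51 | $40.07 | $62.08
2 | $62.08 | $1.51 | $40.07 | $23.52
3 | $23.52 | $1.51 | $25.03 | $0.00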